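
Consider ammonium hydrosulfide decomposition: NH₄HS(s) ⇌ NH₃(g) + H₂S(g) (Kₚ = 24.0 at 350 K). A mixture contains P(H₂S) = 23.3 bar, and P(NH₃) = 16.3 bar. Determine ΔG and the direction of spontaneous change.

(NH₄HS is a pure solid — omitted from Qₚ.)
Qₚ = P(NH₃)·P(H₂S) = (16.3)·(23.3) = 380
ΔG = RT ln(Qₚ/Kₚ) = (8.314 J mol⁻¹ K⁻¹)(350 K) × ln(380/24.0)
   = (2.910 kJ/mol)(2.762) = 8.04 kJ/mol
ΔG > 0, so the forward reaction is non-spontaneous (proceeds in reverse).

ΔG = 8.04 kJ/mol; the forward reaction is non-spontaneous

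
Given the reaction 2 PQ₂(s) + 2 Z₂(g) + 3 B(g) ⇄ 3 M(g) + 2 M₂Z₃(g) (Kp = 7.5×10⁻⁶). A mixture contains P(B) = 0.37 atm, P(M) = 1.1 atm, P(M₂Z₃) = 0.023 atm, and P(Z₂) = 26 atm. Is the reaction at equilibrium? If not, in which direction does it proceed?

(PQ₂ is a pure solid — omitted from Qp.)
Qp = P(M)³·P(M₂Z₃)² / (P(Z₂)²·P(B)³) = (1.1)³·(0.023)² / ((26)²·(0.37)³) = 2.1×10⁻⁵
Qp = 2.1×10⁻⁵ > Kp = 7.5×10⁻⁶, so the reverse reaction proceeds.

to the left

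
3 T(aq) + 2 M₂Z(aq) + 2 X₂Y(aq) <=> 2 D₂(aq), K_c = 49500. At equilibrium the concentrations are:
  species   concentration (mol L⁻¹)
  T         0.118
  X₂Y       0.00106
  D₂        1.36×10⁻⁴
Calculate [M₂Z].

[M₂Z] = 0.0142 mol L⁻¹

At equilibrium, K_c = [D₂]² / ([T]³·[M₂Z]²·[X₂Y]²) = 49500.
(1.36×10⁻⁴)² / ((0.118)³·([M₂Z])²·(0.00106)²) = 49500
[M₂Z]² = 2.02×10⁻⁴ ⇒ [M₂Z] = 0.0142 mol L⁻¹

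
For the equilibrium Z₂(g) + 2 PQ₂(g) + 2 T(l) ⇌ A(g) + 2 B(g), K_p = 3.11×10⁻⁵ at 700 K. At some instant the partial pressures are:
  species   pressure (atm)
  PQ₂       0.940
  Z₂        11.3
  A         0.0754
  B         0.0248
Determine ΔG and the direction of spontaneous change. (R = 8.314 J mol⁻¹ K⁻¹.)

ΔG = -11.1 kJ/mol; the forward reaction is spontaneous

(T is a pure liquid — omitted from Q_p.)
Q_p = P(A)·P(B)² / (P(Z₂)·P(PQ₂)²) = (0.0754)·(0.0248)² / ((11.3)·(0.940)²) = 4.64×10⁻⁶
ΔG = RT ln(Q_p/K_p) = (8.314 J mol⁻¹ K⁻¹)(700 K) × ln(4.64×10⁻⁶/3.11×10⁻⁵)
   = (5.820 kJ/mol)(-1.902) = -11.1 kJ/mol
ΔG < 0, so the forward reaction is spontaneous (proceeds forward).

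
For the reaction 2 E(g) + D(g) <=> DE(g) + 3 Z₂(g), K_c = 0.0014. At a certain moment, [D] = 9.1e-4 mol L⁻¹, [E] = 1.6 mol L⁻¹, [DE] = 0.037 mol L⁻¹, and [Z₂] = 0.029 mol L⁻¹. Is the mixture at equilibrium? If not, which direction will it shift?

no; Q < K, reaction proceeds forward

Q_c = [DE]·[Z₂]³ / ([E]²·[D]) = (0.037)·(0.029)³ / ((1.6)²·(9.1e-4)) = 3.9e-4
Q_c = 3.9e-4 < K_c = 0.0014: net forward reaction.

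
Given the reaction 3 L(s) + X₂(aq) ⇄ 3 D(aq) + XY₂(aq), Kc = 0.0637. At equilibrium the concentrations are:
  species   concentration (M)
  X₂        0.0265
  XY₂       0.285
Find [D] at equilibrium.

(L is a pure solid — omitted from Kc.)
At equilibrium, Kc = [D]³·[XY₂] / [X₂] = 0.0637.
([D])³·(0.285) / (0.0265) = 0.0637
[D]³ = 0.00592 ⇒ [D] = 0.181 M

[D] = 0.181 M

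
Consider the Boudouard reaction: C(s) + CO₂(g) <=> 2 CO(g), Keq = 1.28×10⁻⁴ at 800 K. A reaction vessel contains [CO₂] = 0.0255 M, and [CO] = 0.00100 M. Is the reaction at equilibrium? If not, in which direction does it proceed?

(C is a pure solid — omitted from Q.)
Q = [CO]² / [CO₂] = (0.00100)² / (0.0255) = 3.92×10⁻⁵
Q = 3.92×10⁻⁵ < Keq = 1.28×10⁻⁴, so the forward reaction proceeds.

toward products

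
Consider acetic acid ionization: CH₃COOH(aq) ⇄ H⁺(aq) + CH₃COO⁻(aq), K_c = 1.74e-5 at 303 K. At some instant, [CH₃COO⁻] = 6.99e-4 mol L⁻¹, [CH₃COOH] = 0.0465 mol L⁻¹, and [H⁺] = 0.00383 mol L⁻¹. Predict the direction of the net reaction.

Q_c = [H⁺]·[CH₃COO⁻] / [CH₃COOH] = (0.00383)·(6.99e-4) / (0.0465) = 5.76e-5
Q_c = 5.76e-5 > K_c = 1.74e-5, so the reverse reaction proceeds.

toward reactants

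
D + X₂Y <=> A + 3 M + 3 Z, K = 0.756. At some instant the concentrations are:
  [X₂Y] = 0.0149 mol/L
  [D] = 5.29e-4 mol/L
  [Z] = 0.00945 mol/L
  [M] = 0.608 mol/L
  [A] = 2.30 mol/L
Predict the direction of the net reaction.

in the forward direction

Q = [A]·[M]³·[Z]³ / ([D]·[X₂Y]) = (2.30)·(0.608)³·(0.00945)³ / ((5.29e-4)·(0.0149)) = 0.0553
Q = 0.0553 < K = 0.756, so the forward reaction proceeds.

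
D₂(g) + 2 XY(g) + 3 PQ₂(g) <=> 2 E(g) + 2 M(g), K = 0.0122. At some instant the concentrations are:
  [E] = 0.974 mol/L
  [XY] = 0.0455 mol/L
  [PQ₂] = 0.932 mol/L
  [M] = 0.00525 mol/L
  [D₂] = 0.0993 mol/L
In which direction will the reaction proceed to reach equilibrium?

in the reverse direction

Q = [E]²·[M]² / ([D₂]·[XY]²·[PQ₂]³) = (0.974)²·(0.00525)² / ((0.0993)·(0.0455)²·(0.932)³) = 0.157
Q = 0.157 > K = 0.0122, so the reverse reaction proceeds.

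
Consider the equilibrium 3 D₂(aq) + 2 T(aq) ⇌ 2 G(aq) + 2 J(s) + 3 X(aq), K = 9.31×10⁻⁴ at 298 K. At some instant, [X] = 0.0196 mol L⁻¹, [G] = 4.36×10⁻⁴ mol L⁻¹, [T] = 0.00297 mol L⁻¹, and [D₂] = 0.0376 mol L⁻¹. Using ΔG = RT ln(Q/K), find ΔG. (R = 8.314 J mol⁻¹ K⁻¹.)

ΔG = 2.94 kJ/mol

(J is a pure solid — omitted from Q.)
Q = [G]²·[X]³ / ([D₂]³·[T]²) = (4.36×10⁻⁴)²·(0.0196)³ / ((0.0376)³·(0.00297)²) = 0.00305
ΔG = RT ln(Q/K) = (8.314 J mol⁻¹ K⁻¹)(298 K) × ln(0.00305/9.31×10⁻⁴)
   = (2.478 kJ/mol)(1.187) = 2.94 kJ/mol
ΔG > 0, so the forward reaction is non-spontaneous (proceeds in reverse).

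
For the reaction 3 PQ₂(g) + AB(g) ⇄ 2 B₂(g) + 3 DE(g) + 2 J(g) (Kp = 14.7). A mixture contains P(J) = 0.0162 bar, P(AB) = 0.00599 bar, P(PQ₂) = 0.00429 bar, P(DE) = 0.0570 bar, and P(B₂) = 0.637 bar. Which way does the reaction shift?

Qp = P(B₂)²·P(DE)³·P(J)² / (P(PQ₂)³·P(AB)) = (0.637)²·(0.0570)³·(0.0162)² / ((0.00429)³·(0.00599)) = 41.7
Qp = 41.7 > Kp = 14.7, so the reverse reaction proceeds.

reverse (toward reactants)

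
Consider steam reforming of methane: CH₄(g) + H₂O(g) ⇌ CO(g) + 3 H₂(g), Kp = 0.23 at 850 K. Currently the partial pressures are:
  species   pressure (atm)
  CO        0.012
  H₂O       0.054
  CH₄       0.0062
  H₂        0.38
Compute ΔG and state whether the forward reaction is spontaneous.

ΔG = 15.2 kJ/mol; the forward reaction is non-spontaneous

Qp = P(CO)·P(H₂)³ / (P(CH₄)·P(H₂O)) = (0.012)·(0.38)³ / ((0.0062)·(0.054)) = 1.97
ΔG = RT ln(Qp/Kp) = (8.314 J mol⁻¹ K⁻¹)(850 K) × ln(1.97/0.23)
   = (7.067 kJ/mol)(2.148) = 15.2 kJ/mol
ΔG > 0, so the forward reaction is non-spontaneous (proceeds in reverse).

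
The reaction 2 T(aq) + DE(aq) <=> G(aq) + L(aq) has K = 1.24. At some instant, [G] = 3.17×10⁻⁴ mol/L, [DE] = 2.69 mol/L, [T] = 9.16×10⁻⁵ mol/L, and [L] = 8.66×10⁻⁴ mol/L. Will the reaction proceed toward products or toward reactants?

reverse (toward reactants)

Q = [G]·[L] / ([T]²·[DE]) = (3.17×10⁻⁴)·(8.66×10⁻⁴) / ((9.16×10⁻⁵)²·(2.69)) = 12.2
Q = 12.2 > K = 1.24, so the reverse reaction proceeds.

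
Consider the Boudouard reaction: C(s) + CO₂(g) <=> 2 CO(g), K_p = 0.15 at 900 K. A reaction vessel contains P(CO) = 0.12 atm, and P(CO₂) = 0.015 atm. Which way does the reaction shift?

in the reverse direction

(C is a pure solid — omitted from Q_p.)
Q_p = P(CO)² / P(CO₂) = (0.12)² / (0.015) = 0.96
Q_p = 0.96 > K_p = 0.15, so the reverse reaction proceeds.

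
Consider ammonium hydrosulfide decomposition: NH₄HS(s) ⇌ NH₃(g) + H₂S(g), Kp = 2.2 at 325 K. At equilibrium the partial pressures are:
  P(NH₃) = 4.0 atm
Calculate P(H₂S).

(NH₄HS is a pure solid — omitted from Kp.)
At equilibrium, Kp = P(NH₃)·P(H₂S) = 2.2.
(4.0)·(P(H₂S)) = 2.2
P(H₂S) = 0.550 = 0.55 atm

P(H₂S) = 0.55 atm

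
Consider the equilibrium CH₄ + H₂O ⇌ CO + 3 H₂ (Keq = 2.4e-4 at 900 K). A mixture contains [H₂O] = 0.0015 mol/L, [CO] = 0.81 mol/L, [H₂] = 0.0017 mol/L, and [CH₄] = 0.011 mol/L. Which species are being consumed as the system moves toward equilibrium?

none (at equilibrium)

Q = [CO]·[H₂]³ / ([CH₄]·[H₂O]) = (0.81)·(0.0017)³ / ((0.011)·(0.0015)) = 2.4e-4
Q = 2.4e-4 = Keq; the system is at equilibrium.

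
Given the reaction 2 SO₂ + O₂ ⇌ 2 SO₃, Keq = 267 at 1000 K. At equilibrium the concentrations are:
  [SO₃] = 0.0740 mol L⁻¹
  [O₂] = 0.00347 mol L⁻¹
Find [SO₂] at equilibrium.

[SO₂] = 0.0769 mol L⁻¹

At equilibrium, Keq = [SO₃]² / ([SO₂]²·[O₂]) = 267.
(0.0740)² / (([SO₂])²·(0.00347)) = 267
[SO₂]² = 0.00591 ⇒ [SO₂] = 0.0769 mol L⁻¹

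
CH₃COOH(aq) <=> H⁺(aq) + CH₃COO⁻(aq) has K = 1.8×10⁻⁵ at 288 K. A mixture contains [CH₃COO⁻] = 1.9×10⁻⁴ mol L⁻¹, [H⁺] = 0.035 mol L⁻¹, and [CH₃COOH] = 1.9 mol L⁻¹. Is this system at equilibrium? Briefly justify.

no; Q < K, reaction proceeds forward

Q = [H⁺]·[CH₃COO⁻] / [CH₃COOH] = (0.035)·(1.9×10⁻⁴) / (1.9) = 3.5×10⁻⁶
Q = 3.5×10⁻⁶ < K = 1.8×10⁻⁵: net forward reaction.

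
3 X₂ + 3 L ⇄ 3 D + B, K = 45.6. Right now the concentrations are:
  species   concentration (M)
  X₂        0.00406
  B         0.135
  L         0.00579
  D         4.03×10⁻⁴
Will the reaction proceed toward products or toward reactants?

toward reactants

Q = [D]³·[B] / ([X₂]³·[L]³) = (4.03×10⁻⁴)³·(0.135) / ((0.00406)³·(0.00579)³) = 680
Q = 680 > K = 45.6, so the reverse reaction proceeds.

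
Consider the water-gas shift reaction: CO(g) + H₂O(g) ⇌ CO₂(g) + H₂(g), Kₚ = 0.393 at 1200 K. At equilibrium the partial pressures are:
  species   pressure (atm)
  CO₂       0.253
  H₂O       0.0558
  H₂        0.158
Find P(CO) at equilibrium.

P(CO) = 1.82 atm

At equilibrium, Kₚ = P(CO₂)·P(H₂) / (P(CO)·P(H₂O)) = 0.393.
(0.253)·(0.158) / ((P(CO))·(0.0558)) = 0.393
P(CO) = 1.82 atm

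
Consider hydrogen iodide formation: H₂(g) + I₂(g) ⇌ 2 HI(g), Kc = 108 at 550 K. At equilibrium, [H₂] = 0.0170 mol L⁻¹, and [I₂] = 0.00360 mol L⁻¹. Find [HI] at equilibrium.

[HI] = 0.0813 mol L⁻¹

At equilibrium, Kc = [HI]² / ([H₂]·[I₂]) = 108.
([HI])² / ((0.0170)·(0.00360)) = 108
[HI]² = 0.00661 ⇒ [HI] = 0.0813 mol L⁻¹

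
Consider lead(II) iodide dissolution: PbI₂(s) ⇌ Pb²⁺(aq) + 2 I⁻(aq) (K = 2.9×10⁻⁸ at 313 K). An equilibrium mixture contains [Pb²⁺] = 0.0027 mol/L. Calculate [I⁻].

[I⁻] = 0.0033 mol/L

(PbI₂ is a pure solid — omitted from K.)
At equilibrium, K = [Pb²⁺]·[I⁻]² = 2.9×10⁻⁸.
(0.0027)·([I⁻])² = 2.9×10⁻⁸
[I⁻]² = 1.07×10⁻⁵ ⇒ [I⁻] = 0.0033 mol/L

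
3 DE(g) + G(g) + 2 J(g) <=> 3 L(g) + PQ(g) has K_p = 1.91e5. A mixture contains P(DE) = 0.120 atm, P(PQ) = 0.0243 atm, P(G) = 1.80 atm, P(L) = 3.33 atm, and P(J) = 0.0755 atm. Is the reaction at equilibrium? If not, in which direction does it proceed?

toward products

Q_p = P(L)³·P(PQ) / (P(DE)³·P(G)·P(J)²) = (3.33)³·(0.0243) / ((0.120)³·(1.80)·(0.0755)²) = 50600
Q_p = 50600 < K_p = 1.91e5, so the forward reaction proceeds.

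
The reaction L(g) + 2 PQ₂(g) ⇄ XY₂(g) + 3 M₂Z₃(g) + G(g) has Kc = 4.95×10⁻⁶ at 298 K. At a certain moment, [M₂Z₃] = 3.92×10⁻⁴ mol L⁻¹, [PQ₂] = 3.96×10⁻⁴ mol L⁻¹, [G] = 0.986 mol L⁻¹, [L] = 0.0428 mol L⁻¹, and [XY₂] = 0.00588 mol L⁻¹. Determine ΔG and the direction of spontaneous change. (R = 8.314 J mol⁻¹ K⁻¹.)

ΔG = 5.83 kJ/mol; the forward reaction is non-spontaneous

Qc = [XY₂]·[M₂Z₃]³·[G] / ([L]·[PQ₂]²) = (0.00588)·(3.92×10⁻⁴)³·(0.986) / ((0.0428)·(3.96×10⁻⁴)²) = 5.20×10⁻⁵
ΔG = RT ln(Qc/Kc) = (8.314 J mol⁻¹ K⁻¹)(298 K) × ln(5.20×10⁻⁵/4.95×10⁻⁶)
   = (2.478 kJ/mol)(2.352) = 5.83 kJ/mol
ΔG > 0, so the forward reaction is non-spontaneous (proceeds in reverse).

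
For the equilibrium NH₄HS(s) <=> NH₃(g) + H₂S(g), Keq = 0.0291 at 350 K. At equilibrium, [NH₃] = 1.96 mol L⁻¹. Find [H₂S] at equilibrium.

[H₂S] = 0.0148 mol L⁻¹

(NH₄HS is a pure solid — omitted from Keq.)
At equilibrium, Keq = [NH₃]·[H₂S] = 0.0291.
(1.96)·([H₂S]) = 0.0291
[H₂S] = 0.0148 mol L⁻¹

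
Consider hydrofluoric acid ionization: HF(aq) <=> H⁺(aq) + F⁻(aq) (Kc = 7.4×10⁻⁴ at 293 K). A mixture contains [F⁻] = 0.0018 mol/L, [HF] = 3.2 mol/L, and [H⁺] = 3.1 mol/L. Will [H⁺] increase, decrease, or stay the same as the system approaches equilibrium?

decrease

Qc = [H⁺]·[F⁻] / [HF] = (3.1)·(0.0018) / (3.2) = 0.0017
Qc = 0.0017 > Kc = 7.4×10⁻⁴: net reverse reaction.
H⁺ is a product, so it decreases.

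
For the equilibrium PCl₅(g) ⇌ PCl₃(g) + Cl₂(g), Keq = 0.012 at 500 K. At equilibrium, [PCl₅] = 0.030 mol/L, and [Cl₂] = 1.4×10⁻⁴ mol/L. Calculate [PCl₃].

[PCl₃] = 2.6 mol/L

At equilibrium, Keq = [PCl₃]·[Cl₂] / [PCl₅] = 0.012.
([PCl₃])·(1.4×10⁻⁴) / (0.030) = 0.012
[PCl₃] = 2.57 = 2.6 mol/L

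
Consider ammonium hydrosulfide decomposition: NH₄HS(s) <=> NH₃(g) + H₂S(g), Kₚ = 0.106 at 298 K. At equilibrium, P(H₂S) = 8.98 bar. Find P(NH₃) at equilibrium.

(NH₄HS is a pure solid — omitted from Kₚ.)
At equilibrium, Kₚ = P(NH₃)·P(H₂S) = 0.106.
(P(NH₃))·(8.98) = 0.106
P(NH₃) = 0.0118 bar

P(NH₃) = 0.0118 bar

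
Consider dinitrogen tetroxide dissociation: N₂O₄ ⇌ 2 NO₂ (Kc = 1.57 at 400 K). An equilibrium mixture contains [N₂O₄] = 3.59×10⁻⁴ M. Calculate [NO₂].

At equilibrium, Kc = [NO₂]² / [N₂O₄] = 1.57.
([NO₂])² / (3.59×10⁻⁴) = 1.57
[NO₂]² = 5.64×10⁻⁴ ⇒ [NO₂] = 0.0237 M

[NO₂] = 0.0237 M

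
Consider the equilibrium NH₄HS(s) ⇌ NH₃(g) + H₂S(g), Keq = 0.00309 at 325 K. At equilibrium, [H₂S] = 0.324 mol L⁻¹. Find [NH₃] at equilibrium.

(NH₄HS is a pure solid — omitted from Keq.)
At equilibrium, Keq = [NH₃]·[H₂S] = 0.00309.
([NH₃])·(0.324) = 0.00309
[NH₃] = 0.00954 mol L⁻¹

[NH₃] = 0.00954 mol L⁻¹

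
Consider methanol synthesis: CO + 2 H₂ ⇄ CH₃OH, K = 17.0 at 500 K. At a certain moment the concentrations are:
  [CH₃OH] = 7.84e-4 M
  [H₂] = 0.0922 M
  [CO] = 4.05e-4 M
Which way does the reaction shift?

Q = [CH₃OH] / ([CO]·[H₂]²) = (7.84e-4) / ((4.05e-4)·(0.0922)²) = 228
Q = 228 > K = 17.0, so the reverse reaction proceeds.

in the reverse direction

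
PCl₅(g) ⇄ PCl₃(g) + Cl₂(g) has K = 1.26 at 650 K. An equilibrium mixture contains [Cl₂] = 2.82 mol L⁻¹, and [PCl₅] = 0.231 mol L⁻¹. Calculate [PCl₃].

[PCl₃] = 0.103 mol L⁻¹

At equilibrium, K = [PCl₃]·[Cl₂] / [PCl₅] = 1.26.
([PCl₃])·(2.82) / (0.231) = 1.26
[PCl₃] = 0.103 mol L⁻¹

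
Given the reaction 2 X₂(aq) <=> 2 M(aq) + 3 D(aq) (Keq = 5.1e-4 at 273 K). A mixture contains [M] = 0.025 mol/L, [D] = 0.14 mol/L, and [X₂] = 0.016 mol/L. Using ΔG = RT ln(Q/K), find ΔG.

Q = [M]²·[D]³ / [X₂]² = (0.025)²·(0.14)³ / (0.016)² = 0.00670
ΔG = RT ln(Q/Keq) = (8.314 J mol⁻¹ K⁻¹)(273 K) × ln(0.00670/5.1e-4)
   = (2.270 kJ/mol)(2.575) = 5.85 kJ/mol
ΔG > 0, so the forward reaction is non-spontaneous (proceeds in reverse).

ΔG = 5.85 kJ/mol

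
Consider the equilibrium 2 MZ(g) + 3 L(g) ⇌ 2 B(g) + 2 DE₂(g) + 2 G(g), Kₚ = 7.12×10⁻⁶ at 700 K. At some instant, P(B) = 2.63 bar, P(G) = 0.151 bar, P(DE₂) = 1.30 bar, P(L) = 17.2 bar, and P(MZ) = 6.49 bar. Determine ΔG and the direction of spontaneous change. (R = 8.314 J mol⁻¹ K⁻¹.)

ΔG = -10.2 kJ/mol; the forward reaction is spontaneous

Qₚ = P(B)²·P(DE₂)²·P(G)² / (P(MZ)²·P(L)³) = (2.63)²·(1.30)²·(0.151)² / ((6.49)²·(17.2)³) = 1.24×10⁻⁶
ΔG = RT ln(Qₚ/Kₚ) = (8.314 J mol⁻¹ K⁻¹)(700 K) × ln(1.24×10⁻⁶/7.12×10⁻⁶)
   = (5.820 kJ/mol)(-1.748) = -10.2 kJ/mol
ΔG < 0, so the forward reaction is spontaneous (proceeds forward).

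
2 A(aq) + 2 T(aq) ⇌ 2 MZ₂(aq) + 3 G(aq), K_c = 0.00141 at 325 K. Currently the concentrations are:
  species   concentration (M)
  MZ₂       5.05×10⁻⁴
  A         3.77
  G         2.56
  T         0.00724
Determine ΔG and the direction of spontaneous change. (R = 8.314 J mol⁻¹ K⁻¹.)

ΔG = 3.79 kJ/mol; the forward reaction is non-spontaneous

Q_c = [MZ₂]²·[G]³ / ([A]²·[T]²) = (5.05×10⁻⁴)²·(2.56)³ / ((3.77)²·(0.00724)²) = 0.00574
ΔG = RT ln(Q_c/K_c) = (8.314 J mol⁻¹ K⁻¹)(325 K) × ln(0.00574/0.00141)
   = (2.702 kJ/mol)(1.404) = 3.79 kJ/mol
ΔG > 0, so the forward reaction is non-spontaneous (proceeds in reverse).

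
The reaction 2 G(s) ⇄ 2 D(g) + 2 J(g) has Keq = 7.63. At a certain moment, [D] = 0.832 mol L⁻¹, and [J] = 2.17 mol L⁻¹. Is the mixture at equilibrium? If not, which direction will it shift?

(G is a pure solid — omitted from Q.)
Q = [D]²·[J]² = (0.832)²·(2.17)² = 3.26
Q = 3.26 < Keq = 7.63: net forward reaction.

no; Q < K, reaction proceeds forward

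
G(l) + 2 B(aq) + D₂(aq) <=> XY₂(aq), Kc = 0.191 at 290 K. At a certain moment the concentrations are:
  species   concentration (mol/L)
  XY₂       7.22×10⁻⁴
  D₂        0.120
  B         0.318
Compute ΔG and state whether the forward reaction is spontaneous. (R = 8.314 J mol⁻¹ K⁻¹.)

ΔG = -2.81 kJ/mol; the forward reaction is spontaneous

(G is a pure liquid — omitted from Qc.)
Qc = [XY₂] / ([B]²·[D₂]) = (7.22×10⁻⁴) / ((0.318)²·(0.120)) = 0.0595
ΔG = RT ln(Qc/Kc) = (8.314 J mol⁻¹ K⁻¹)(290 K) × ln(0.0595/0.191)
   = (2.411 kJ/mol)(-1.166) = -2.81 kJ/mol
ΔG < 0, so the forward reaction is spontaneous (proceeds forward).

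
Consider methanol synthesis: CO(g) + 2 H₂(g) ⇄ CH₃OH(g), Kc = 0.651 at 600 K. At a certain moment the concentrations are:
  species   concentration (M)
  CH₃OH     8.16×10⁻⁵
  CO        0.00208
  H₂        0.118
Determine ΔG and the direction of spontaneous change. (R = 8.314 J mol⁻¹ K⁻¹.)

ΔG = 7.31 kJ/mol; the forward reaction is non-spontaneous

Qc = [CH₃OH] / ([CO]·[H₂]²) = (8.16×10⁻⁵) / ((0.00208)·(0.118)²) = 2.82
ΔG = RT ln(Qc/Kc) = (8.314 J mol⁻¹ K⁻¹)(600 K) × ln(2.82/0.651)
   = (4.988 kJ/mol)(1.466) = 7.31 kJ/mol
ΔG > 0, so the forward reaction is non-spontaneous (proceeds in reverse).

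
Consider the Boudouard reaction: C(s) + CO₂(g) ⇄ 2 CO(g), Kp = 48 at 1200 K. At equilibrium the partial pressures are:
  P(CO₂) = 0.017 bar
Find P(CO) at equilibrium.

P(CO) = 0.90 bar

(C is a pure solid — omitted from Kp.)
At equilibrium, Kp = P(CO)² / P(CO₂) = 48.
(P(CO))² / (0.017) = 48
P(CO)² = 0.816 ⇒ P(CO) = 0.90 bar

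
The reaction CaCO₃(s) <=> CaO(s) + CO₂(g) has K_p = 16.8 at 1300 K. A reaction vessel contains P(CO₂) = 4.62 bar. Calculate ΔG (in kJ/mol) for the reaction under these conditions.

ΔG = -14.0 kJ/mol

(CaCO₃, CaO are pure solids — omitted from Q_p.)
Q_p = P(CO₂) = 4.62
ΔG = RT ln(Q_p/K_p) = (8.314 J mol⁻¹ K⁻¹)(1300 K) × ln(4.62/16.8)
   = (10.81 kJ/mol)(-1.291) = -14.0 kJ/mol
ΔG < 0, so the forward reaction is spontaneous (proceeds forward).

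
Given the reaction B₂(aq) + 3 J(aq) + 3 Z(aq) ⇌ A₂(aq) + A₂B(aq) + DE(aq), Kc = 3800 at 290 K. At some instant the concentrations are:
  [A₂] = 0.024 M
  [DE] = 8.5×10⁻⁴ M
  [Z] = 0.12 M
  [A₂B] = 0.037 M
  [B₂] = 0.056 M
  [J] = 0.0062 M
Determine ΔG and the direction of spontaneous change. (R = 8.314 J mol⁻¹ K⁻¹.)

ΔG = 5.19 kJ/mol; the forward reaction is non-spontaneous

Qc = [A₂]·[A₂B]·[DE] / ([B₂]·[J]³·[Z]³) = (0.024)·(0.037)·(8.5×10⁻⁴) / ((0.056)·(0.0062)³·(0.12)³) = 32700
ΔG = RT ln(Qc/Kc) = (8.314 J mol⁻¹ K⁻¹)(290 K) × ln(32700/3800)
   = (2.411 kJ/mol)(2.152) = 5.19 kJ/mol
ΔG > 0, so the forward reaction is non-spontaneous (proceeds in reverse).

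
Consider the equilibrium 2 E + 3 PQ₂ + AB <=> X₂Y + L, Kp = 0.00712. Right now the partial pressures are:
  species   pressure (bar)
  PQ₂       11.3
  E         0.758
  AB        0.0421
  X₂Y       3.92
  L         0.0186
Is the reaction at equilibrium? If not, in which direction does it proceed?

Qp = P(X₂Y)·P(L) / (P(E)²·P(PQ₂)³·P(AB)) = (3.92)·(0.0186) / ((0.758)²·(11.3)³·(0.0421)) = 0.00209
Qp = 0.00209 < Kp = 0.00712, so the forward reaction proceeds.

toward products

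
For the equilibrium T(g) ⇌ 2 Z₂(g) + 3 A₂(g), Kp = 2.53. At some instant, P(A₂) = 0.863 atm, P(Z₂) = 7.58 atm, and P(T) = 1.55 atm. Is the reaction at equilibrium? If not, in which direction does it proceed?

in the reverse direction

Qp = P(Z₂)²·P(A₂)³ / P(T) = (7.58)²·(0.863)³ / (1.55) = 23.8
Qp = 23.8 > Kp = 2.53, so the reverse reaction proceeds.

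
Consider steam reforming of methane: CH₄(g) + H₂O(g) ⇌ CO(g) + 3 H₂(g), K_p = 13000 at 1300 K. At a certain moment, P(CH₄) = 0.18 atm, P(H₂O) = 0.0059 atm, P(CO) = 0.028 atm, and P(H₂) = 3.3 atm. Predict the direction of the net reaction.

Q_p = P(CO)·P(H₂)³ / (P(CH₄)·P(H₂O)) = (0.028)·(3.3)³ / ((0.18)·(0.0059)) = 950
Q_p = 950 < K_p = 13000, so the forward reaction proceeds.

forward (toward products)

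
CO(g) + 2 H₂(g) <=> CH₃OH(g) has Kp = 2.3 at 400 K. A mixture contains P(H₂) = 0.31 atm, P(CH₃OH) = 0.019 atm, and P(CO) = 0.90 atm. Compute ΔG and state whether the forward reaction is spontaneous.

Qp = P(CH₃OH) / (P(CO)·P(H₂)²) = (0.019) / ((0.90)·(0.31)²) = 0.220
ΔG = RT ln(Qp/Kp) = (8.314 J mol⁻¹ K⁻¹)(400 K) × ln(0.220/2.3)
   = (3.326 kJ/mol)(-2.347) = -7.81 kJ/mol
ΔG < 0, so the forward reaction is spontaneous (proceeds forward).

ΔG = -7.81 kJ/mol; the forward reaction is spontaneous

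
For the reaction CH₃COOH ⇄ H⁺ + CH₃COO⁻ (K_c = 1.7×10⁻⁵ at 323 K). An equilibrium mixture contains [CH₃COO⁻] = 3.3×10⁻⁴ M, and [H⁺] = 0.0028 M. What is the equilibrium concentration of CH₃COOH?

At equilibrium, K_c = [H⁺]·[CH₃COO⁻] / [CH₃COOH] = 1.7×10⁻⁵.
(0.0028)·(3.3×10⁻⁴) / ([CH₃COOH]) = 1.7×10⁻⁵
[CH₃COOH] = 0.0544 = 0.054 M

[CH₃COOH] = 0.054 M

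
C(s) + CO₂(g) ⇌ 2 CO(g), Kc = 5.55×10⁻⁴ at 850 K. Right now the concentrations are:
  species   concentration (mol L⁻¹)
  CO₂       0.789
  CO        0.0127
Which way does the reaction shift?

forward (toward products)

(C is a pure solid — omitted from Qc.)
Qc = [CO]² / [CO₂] = (0.0127)² / (0.789) = 2.04×10⁻⁴
Qc = 2.04×10⁻⁴ < Kc = 5.55×10⁻⁴, so the forward reaction proceeds.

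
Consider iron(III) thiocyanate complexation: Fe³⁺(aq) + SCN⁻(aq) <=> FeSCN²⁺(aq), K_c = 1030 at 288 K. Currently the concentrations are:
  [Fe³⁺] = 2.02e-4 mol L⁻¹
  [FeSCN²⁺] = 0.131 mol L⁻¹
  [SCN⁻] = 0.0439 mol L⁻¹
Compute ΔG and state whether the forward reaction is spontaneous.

ΔG = 6.38 kJ/mol; the forward reaction is non-spontaneous

Q_c = [FeSCN²⁺] / ([Fe³⁺]·[SCN⁻]) = (0.131) / ((2.02e-4)·(0.0439)) = 14800
ΔG = RT ln(Q_c/K_c) = (8.314 J mol⁻¹ K⁻¹)(288 K) × ln(14800/1030)
   = (2.394 kJ/mol)(2.665) = 6.38 kJ/mol
ΔG > 0, so the forward reaction is non-spontaneous (proceeds in reverse).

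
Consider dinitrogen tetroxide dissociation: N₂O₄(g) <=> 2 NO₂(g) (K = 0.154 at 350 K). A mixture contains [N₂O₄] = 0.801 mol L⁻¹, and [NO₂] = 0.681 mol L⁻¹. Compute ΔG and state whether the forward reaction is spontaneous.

Q = [NO₂]² / [N₂O₄] = (0.681)² / (0.801) = 0.579
ΔG = RT ln(Q/K) = (8.314 J mol⁻¹ K⁻¹)(350 K) × ln(0.579/0.154)
   = (2.910 kJ/mol)(1.324) = 3.85 kJ/mol
ΔG > 0, so the forward reaction is non-spontaneous (proceeds in reverse).

ΔG = 3.85 kJ/mol; the forward reaction is non-spontaneous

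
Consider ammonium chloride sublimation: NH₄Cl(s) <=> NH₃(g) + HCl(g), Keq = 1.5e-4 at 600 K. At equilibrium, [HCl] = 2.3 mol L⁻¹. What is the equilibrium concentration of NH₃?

[NH₃] = 6.5e-5 mol L⁻¹

(NH₄Cl is a pure solid — omitted from Keq.)
At equilibrium, Keq = [NH₃]·[HCl] = 1.5e-4.
([NH₃])·(2.3) = 1.5e-4
[NH₃] = 6.52e-5 = 6.5e-5 mol L⁻¹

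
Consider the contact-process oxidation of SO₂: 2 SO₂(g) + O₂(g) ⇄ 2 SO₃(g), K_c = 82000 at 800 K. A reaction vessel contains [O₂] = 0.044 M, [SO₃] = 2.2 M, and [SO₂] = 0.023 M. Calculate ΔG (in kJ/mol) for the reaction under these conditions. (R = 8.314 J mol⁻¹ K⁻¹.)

Q_c = [SO₃]² / ([SO₂]²·[O₂]) = (2.2)² / ((0.023)²·(0.044)) = 2.08e5
ΔG = RT ln(Q_c/K_c) = (8.314 J mol⁻¹ K⁻¹)(800 K) × ln(2.08e5/82000)
   = (6.651 kJ/mol)(0.9308) = 6.19 kJ/mol
ΔG > 0, so the forward reaction is non-spontaneous (proceeds in reverse).

ΔG = 6.19 kJ/mol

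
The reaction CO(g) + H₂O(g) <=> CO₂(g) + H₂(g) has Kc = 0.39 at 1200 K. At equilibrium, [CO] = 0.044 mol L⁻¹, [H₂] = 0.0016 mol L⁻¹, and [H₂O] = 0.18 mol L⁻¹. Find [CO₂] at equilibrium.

[CO₂] = 1.9 mol L⁻¹

At equilibrium, Kc = [CO₂]·[H₂] / ([CO]·[H₂O]) = 0.39.
([CO₂])·(0.0016) / ((0.044)·(0.18)) = 0.39
[CO₂] = 1.93 = 1.9 mol L⁻¹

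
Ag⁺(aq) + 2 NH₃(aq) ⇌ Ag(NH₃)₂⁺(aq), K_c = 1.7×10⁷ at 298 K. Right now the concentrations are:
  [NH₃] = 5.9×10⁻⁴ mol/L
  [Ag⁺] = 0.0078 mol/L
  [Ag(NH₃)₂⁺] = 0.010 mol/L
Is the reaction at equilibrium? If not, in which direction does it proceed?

to the right

Q_c = [Ag(NH₃)₂⁺] / ([Ag⁺]·[NH₃]²) = (0.010) / ((0.0078)·(5.9×10⁻⁴)²) = 3.7×10⁶
Q_c = 3.7×10⁶ < K_c = 1.7×10⁷, so the forward reaction proceeds.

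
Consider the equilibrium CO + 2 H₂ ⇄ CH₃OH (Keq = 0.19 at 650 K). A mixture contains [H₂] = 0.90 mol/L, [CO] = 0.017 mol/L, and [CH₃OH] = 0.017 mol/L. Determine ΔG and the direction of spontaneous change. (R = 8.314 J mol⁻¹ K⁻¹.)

Q = [CH₃OH] / ([CO]·[H₂]²) = (0.017) / ((0.017)·(0.90)²) = 1.23
ΔG = RT ln(Q/Keq) = (8.314 J mol⁻¹ K⁻¹)(650 K) × ln(1.23/0.19)
   = (5.404 kJ/mol)(1.868) = 10.1 kJ/mol
ΔG > 0, so the forward reaction is non-spontaneous (proceeds in reverse).

ΔG = 10.1 kJ/mol; the forward reaction is non-spontaneous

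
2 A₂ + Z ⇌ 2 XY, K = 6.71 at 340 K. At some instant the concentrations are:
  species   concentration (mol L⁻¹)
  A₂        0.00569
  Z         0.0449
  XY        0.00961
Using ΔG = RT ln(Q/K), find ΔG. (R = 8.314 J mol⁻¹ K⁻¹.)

ΔG = 6.35 kJ/mol

Q = [XY]² / ([A₂]²·[Z]) = (0.00961)² / ((0.00569)²·(0.0449)) = 63.5
ΔG = RT ln(Q/K) = (8.314 J mol⁻¹ K⁻¹)(340 K) × ln(63.5/6.71)
   = (2.827 kJ/mol)(2.247) = 6.35 kJ/mol
ΔG > 0, so the forward reaction is non-spontaneous (proceeds in reverse).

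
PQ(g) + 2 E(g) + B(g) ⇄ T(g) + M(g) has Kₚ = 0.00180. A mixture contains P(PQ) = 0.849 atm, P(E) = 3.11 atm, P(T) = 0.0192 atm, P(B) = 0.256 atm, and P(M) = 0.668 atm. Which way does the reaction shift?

in the reverse direction

Qₚ = P(T)·P(M) / (P(PQ)·P(E)²·P(B)) = (0.0192)·(0.668) / ((0.849)·(3.11)²·(0.256)) = 0.00610
Qₚ = 0.00610 > Kₚ = 0.00180, so the reverse reaction proceeds.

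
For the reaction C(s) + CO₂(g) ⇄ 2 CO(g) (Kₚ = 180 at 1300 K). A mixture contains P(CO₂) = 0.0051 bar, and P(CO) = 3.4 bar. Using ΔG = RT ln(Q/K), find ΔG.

ΔG = 27.4 kJ/mol

(C is a pure solid — omitted from Qₚ.)
Qₚ = P(CO)² / P(CO₂) = (3.4)² / (0.0051) = 2270
ΔG = RT ln(Qₚ/Kₚ) = (8.314 J mol⁻¹ K⁻¹)(1300 K) × ln(2270/180)
   = (10.81 kJ/mol)(2.535) = 27.4 kJ/mol
ΔG > 0, so the forward reaction is non-spontaneous (proceeds in reverse).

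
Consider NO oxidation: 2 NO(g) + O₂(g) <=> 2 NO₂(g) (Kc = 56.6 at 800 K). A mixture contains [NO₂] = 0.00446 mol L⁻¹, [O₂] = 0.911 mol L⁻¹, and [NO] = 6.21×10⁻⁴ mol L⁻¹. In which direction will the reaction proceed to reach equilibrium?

neither direction; the system is at equilibrium

Qc = [NO₂]² / ([NO]²·[O₂]) = (0.00446)² / ((6.21×10⁻⁴)²·(0.911)) = 56.6
Qc = 56.6 = Kc, so the system is already at equilibrium.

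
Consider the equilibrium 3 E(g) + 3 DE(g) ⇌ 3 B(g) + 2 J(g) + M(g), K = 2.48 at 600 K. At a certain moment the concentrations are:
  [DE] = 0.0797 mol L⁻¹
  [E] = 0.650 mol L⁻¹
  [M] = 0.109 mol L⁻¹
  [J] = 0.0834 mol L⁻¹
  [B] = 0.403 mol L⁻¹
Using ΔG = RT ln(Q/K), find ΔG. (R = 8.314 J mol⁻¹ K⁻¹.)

ΔG = -9.67 kJ/mol

Q = [B]³·[J]²·[M] / ([E]³·[DE]³) = (0.403)³·(0.0834)²·(0.109) / ((0.650)³·(0.0797)³) = 0.357
ΔG = RT ln(Q/K) = (8.314 J mol⁻¹ K⁻¹)(600 K) × ln(0.357/2.48)
   = (4.988 kJ/mol)(-1.938) = -9.67 kJ/mol
ΔG < 0, so the forward reaction is spontaneous (proceeds forward).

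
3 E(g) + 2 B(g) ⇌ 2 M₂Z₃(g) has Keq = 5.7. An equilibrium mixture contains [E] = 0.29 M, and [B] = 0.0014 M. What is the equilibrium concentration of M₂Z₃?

At equilibrium, Keq = [M₂Z₃]² / ([E]³·[B]²) = 5.7.
([M₂Z₃])² / ((0.29)³·(0.0014)²) = 5.7
[M₂Z₃]² = 2.72×10⁻⁷ ⇒ [M₂Z₃] = 5.2×10⁻⁴ M

[M₂Z₃] = 5.2×10⁻⁴ M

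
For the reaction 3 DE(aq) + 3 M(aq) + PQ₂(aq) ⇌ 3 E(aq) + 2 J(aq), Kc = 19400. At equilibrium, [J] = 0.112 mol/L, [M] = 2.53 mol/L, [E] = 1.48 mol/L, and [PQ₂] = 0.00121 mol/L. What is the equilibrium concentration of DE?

At equilibrium, Kc = [E]³·[J]² / ([DE]³·[M]³·[PQ₂]) = 19400.
(1.48)³·(0.112)² / (([DE])³·(2.53)³·(0.00121)) = 19400
[DE]³ = 1.07e-4 ⇒ [DE] = 0.0475 mol/L

[DE] = 0.0475 mol/L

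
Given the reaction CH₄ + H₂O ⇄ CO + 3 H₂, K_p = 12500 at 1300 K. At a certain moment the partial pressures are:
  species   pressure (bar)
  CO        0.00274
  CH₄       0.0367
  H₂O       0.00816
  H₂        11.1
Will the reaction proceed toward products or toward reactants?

Q_p = P(CO)·P(H₂)³ / (P(CH₄)·P(H₂O)) = (0.00274)·(11.1)³ / ((0.0367)·(0.00816)) = 12500
Q_p = 12500 = K_p, so the system is already at equilibrium.

at equilibrium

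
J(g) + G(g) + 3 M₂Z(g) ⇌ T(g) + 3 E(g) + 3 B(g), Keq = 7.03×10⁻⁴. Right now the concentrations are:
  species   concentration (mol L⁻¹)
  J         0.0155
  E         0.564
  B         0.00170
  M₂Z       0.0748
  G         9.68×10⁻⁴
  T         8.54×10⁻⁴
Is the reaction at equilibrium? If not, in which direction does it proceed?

forward (toward products)

Q = [T]·[E]³·[B]³ / ([J]·[G]·[M₂Z]³) = (8.54×10⁻⁴)·(0.564)³·(0.00170)³ / ((0.0155)·(9.68×10⁻⁴)·(0.0748)³) = 1.20×10⁻⁴
Q = 1.20×10⁻⁴ < Keq = 7.03×10⁻⁴, so the forward reaction proceeds.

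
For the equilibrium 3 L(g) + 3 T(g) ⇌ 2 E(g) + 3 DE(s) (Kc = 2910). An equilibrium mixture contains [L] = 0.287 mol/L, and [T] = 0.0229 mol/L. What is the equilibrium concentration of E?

[E] = 0.0287 mol/L

(DE is a pure solid — omitted from Kc.)
At equilibrium, Kc = [E]² / ([L]³·[T]³) = 2910.
([E])² / ((0.287)³·(0.0229)³) = 2910
[E]² = 8.26×10⁻⁴ ⇒ [E] = 0.0287 mol/L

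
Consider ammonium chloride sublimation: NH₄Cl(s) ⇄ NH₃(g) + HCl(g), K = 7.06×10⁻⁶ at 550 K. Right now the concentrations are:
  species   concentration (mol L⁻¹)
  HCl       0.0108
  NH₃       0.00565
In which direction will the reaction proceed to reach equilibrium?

toward reactants

(NH₄Cl is a pure solid — omitted from Q.)
Q = [NH₃]·[HCl] = (0.00565)·(0.0108) = 6.10×10⁻⁵
Q = 6.10×10⁻⁵ > K = 7.06×10⁻⁶, so the reverse reaction proceeds.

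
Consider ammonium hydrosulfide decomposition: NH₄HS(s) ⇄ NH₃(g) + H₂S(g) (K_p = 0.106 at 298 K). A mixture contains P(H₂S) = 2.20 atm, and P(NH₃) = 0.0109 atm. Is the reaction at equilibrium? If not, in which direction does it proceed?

(NH₄HS is a pure solid — omitted from Q_p.)
Q_p = P(NH₃)·P(H₂S) = (0.0109)·(2.20) = 0.0240
Q_p = 0.0240 < K_p = 0.106, so the forward reaction proceeds.

forward (toward products)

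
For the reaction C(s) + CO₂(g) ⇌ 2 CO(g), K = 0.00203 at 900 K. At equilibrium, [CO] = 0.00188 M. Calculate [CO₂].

(C is a pure solid — omitted from K.)
At equilibrium, K = [CO]² / [CO₂] = 0.00203.
(0.00188)² / ([CO₂]) = 0.00203
[CO₂] = 0.00174 M

[CO₂] = 0.00174 M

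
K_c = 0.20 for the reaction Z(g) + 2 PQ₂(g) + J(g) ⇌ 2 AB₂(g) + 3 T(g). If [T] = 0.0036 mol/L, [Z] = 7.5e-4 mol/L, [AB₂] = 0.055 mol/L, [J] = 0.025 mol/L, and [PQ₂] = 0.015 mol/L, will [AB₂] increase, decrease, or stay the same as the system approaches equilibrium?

increase

Q_c = [AB₂]²·[T]³ / ([Z]·[PQ₂]²·[J]) = (0.055)²·(0.0036)³ / ((7.5e-4)·(0.015)²·(0.025)) = 0.033
Q_c = 0.033 < K_c = 0.20: net forward reaction.
AB₂ is a product, so it increases.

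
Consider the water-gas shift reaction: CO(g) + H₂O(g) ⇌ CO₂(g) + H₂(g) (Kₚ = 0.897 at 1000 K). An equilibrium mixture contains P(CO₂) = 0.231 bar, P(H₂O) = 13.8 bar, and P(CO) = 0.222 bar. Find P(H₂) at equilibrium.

P(H₂) = 11.9 bar

At equilibrium, Kₚ = P(CO₂)·P(H₂) / (P(CO)·P(H₂O)) = 0.897.
(0.231)·(P(H₂)) / ((0.222)·(13.8)) = 0.897
P(H₂) = 11.9 bar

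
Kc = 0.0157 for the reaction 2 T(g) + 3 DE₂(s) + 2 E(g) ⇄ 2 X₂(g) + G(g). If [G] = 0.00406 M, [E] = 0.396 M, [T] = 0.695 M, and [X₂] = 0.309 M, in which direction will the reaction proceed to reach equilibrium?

to the right

(DE₂ is a pure solid — omitted from Qc.)
Qc = [X₂]²·[G] / ([T]²·[E]²) = (0.309)²·(0.00406) / ((0.695)²·(0.396)²) = 0.00512
Qc = 0.00512 < Kc = 0.0157, so the forward reaction proceeds.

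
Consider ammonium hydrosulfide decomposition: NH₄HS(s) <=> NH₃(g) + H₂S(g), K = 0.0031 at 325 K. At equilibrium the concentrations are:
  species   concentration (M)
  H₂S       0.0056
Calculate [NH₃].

[NH₃] = 0.55 M

(NH₄HS is a pure solid — omitted from K.)
At equilibrium, K = [NH₃]·[H₂S] = 0.0031.
([NH₃])·(0.0056) = 0.0031
[NH₃] = 0.554 = 0.55 M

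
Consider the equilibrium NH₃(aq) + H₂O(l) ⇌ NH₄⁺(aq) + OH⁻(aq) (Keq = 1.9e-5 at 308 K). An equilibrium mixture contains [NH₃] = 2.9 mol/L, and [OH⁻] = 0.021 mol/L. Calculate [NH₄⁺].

[NH₄⁺] = 0.0026 mol/L

(H₂O is a pure liquid — omitted from Keq.)
At equilibrium, Keq = [NH₄⁺]·[OH⁻] / [NH₃] = 1.9e-5.
([NH₄⁺])·(0.021) / (2.9) = 1.9e-5
[NH₄⁺] = 0.00262 = 0.0026 mol/L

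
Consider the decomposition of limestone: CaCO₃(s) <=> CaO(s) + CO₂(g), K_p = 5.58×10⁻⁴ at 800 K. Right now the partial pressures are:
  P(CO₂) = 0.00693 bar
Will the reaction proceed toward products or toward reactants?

reverse (toward reactants)

(CaCO₃, CaO are pure solids — omitted from Q_p.)
Q_p = P(CO₂) = 0.00693
Q_p = 0.00693 > K_p = 5.58×10⁻⁴, so the reverse reaction proceeds.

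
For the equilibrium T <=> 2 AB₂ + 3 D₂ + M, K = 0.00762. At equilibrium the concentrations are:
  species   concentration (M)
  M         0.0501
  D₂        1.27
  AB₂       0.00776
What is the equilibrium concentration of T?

At equilibrium, K = [AB₂]²·[D₂]³·[M] / [T] = 0.00762.
(0.00776)²·(1.27)³·(0.0501) / ([T]) = 0.00762
[T] = 8.11×10⁻⁴ M

[T] = 8.11×10⁻⁴ M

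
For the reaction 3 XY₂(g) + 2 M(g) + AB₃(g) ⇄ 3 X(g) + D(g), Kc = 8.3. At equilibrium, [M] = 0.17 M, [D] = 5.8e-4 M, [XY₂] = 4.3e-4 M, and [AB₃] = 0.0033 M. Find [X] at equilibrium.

At equilibrium, Kc = [X]³·[D] / ([XY₂]³·[M]²·[AB₃]) = 8.3.
([X])³·(5.8e-4) / ((4.3e-4)³·(0.17)²·(0.0033)) = 8.3
[X]³ = 1.09e-10 ⇒ [X] = 4.8e-4 M

[X] = 4.8e-4 M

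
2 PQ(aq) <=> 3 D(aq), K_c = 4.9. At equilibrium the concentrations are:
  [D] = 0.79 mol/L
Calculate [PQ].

At equilibrium, K_c = [D]³ / [PQ]² = 4.9.
(0.79)³ / ([PQ])² = 4.9
[PQ]² = 0.101 ⇒ [PQ] = 0.32 mol/L

[PQ] = 0.32 mol/L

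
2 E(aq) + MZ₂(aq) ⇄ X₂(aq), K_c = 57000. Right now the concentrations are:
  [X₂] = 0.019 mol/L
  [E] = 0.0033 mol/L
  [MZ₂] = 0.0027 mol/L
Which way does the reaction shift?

reverse (toward reactants)

Q_c = [X₂] / ([E]²·[MZ₂]) = (0.019) / ((0.0033)²·(0.0027)) = 6.5e5
Q_c = 6.5e5 > K_c = 57000, so the reverse reaction proceeds.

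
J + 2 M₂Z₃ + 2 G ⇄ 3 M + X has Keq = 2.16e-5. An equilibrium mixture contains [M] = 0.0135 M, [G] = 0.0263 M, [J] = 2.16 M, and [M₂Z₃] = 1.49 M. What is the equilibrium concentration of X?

[X] = 0.0291 M

At equilibrium, Keq = [M]³·[X] / ([J]·[M₂Z₃]²·[G]²) = 2.16e-5.
(0.0135)³·([X]) / ((2.16)·(1.49)²·(0.0263)²) = 2.16e-5
[X] = 0.0291 M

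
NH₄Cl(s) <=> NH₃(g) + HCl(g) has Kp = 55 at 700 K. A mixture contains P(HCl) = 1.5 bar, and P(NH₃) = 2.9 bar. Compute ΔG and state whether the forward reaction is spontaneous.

(NH₄Cl is a pure solid — omitted from Qp.)
Qp = P(NH₃)·P(HCl) = (2.9)·(1.5) = 4.35
ΔG = RT ln(Qp/Kp) = (8.314 J mol⁻¹ K⁻¹)(700 K) × ln(4.35/55)
   = (5.820 kJ/mol)(-2.537) = -14.8 kJ/mol
ΔG < 0, so the forward reaction is spontaneous (proceeds forward).

ΔG = -14.8 kJ/mol; the forward reaction is spontaneous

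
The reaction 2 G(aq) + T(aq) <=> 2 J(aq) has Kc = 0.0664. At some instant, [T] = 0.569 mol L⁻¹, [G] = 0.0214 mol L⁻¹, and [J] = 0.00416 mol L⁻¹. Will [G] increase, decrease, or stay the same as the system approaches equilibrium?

Qc = [J]² / ([G]²·[T]) = (0.00416)² / ((0.0214)²·(0.569)) = 0.0664
Qc = 0.0664 = Kc; the system is at equilibrium.

stay the same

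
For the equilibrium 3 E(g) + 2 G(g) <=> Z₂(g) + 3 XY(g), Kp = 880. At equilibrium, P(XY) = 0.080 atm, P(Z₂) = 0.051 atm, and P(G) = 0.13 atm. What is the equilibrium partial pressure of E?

At equilibrium, Kp = P(Z₂)·P(XY)³ / (P(E)³·P(G)²) = 880.
(0.051)·(0.080)³ / ((P(E))³·(0.13)²) = 880
P(E)³ = 1.76×10⁻⁶ ⇒ P(E) = 0.012 atm

P(E) = 0.012 atm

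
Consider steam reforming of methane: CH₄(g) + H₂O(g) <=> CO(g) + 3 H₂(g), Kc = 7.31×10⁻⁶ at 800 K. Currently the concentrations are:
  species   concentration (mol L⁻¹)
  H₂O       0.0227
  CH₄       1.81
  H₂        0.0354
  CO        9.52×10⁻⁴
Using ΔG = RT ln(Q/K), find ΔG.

ΔG = -13.0 kJ/mol

Qc = [CO]·[H₂]³ / ([CH₄]·[H₂O]) = (9.52×10⁻⁴)·(0.0354)³ / ((1.81)·(0.0227)) = 1.03×10⁻⁶
ΔG = RT ln(Qc/Kc) = (8.314 J mol⁻¹ K⁻¹)(800 K) × ln(1.03×10⁻⁶/7.31×10⁻⁶)
   = (6.651 kJ/mol)(-1.960) = -13.0 kJ/mol
ΔG < 0, so the forward reaction is spontaneous (proceeds forward).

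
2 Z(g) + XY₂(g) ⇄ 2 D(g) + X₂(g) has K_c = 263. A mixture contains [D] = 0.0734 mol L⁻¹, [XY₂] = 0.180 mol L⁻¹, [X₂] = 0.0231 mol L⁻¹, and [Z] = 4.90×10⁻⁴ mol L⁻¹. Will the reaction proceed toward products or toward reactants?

toward reactants

Q_c = [D]²·[X₂] / ([Z]²·[XY₂]) = (0.0734)²·(0.0231) / ((4.90×10⁻⁴)²·(0.180)) = 2880
Q_c = 2880 > K_c = 263, so the reverse reaction proceeds.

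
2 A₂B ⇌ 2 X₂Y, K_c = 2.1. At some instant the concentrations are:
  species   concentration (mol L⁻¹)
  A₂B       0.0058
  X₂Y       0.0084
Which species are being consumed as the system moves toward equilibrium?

none (at equilibrium)

Q_c = [X₂Y]² / [A₂B]² = (0.0084)² / (0.0058)² = 2.1
Q_c = 2.1 = K_c; the system is at equilibrium.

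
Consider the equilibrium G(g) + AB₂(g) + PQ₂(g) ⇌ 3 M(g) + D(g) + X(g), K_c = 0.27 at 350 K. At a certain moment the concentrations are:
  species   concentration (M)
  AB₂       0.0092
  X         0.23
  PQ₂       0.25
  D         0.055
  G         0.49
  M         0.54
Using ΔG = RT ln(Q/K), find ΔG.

ΔG = 5.47 kJ/mol

Q_c = [M]³·[D]·[X] / ([G]·[AB₂]·[PQ₂]) = (0.54)³·(0.055)·(0.23) / ((0.49)·(0.0092)·(0.25)) = 1.77
ΔG = RT ln(Q_c/K_c) = (8.314 J mol⁻¹ K⁻¹)(350 K) × ln(1.77/0.27)
   = (2.910 kJ/mol)(1.880) = 5.47 kJ/mol
ΔG > 0, so the forward reaction is non-spontaneous (proceeds in reverse).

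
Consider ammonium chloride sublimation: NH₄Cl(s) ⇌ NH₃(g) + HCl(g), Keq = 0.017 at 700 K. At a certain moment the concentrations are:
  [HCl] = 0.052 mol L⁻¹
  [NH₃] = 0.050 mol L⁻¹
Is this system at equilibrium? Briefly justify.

(NH₄Cl is a pure solid — omitted from Q.)
Q = [NH₃]·[HCl] = (0.050)·(0.052) = 0.0026
Q = 0.0026 < Keq = 0.017: net forward reaction.

no; Q < K, reaction proceeds forward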